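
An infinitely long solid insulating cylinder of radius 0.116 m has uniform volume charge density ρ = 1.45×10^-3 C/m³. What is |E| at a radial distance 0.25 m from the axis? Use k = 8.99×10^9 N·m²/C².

Coaxial Gaussian cylinder, radius r = 0.25 m, length L (r > 0.116 m, full cross-section enclosed).
λ_enc = ρ·πR² = (1.45×10^-3)π(0.116)² = 6.13×10^-5 C/m.
Applying ∮E·dA = Q_enc/ε₀ with the end caps contributing no flux:
E = 2k|λ_enc|/r = 2(8.99×10^9)(6.13×10^-5)/(0.25) = 4.41e6 N/C.

E ≈ 4.41e6 N/C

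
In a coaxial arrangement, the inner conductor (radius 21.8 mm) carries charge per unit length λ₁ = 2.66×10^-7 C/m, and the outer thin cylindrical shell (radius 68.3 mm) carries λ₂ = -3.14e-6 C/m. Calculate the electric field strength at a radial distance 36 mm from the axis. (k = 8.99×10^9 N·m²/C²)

By cylindrical symmetry E is radial; use a coaxial Gaussian cylinder of radius 36 mm and length L (between the conductors, 21.8 mm < r < 68.3 mm).
Only the inner wire is enclosed; the outer shell contributes nothing inside itself. λ_enc = λ₁ = 2.66e-7 C/m.
Since E is radial and uniform over the curved surface, Φ = E·2πrL = Q_enc/ε₀ = λ_enc L/ε₀.
E = 2k|λ_enc|/r = 2(8.99×10^9)(2.66×10^-7)/(0.036) = 1.33e5 N/C.

E = 1.33×10^5 N/C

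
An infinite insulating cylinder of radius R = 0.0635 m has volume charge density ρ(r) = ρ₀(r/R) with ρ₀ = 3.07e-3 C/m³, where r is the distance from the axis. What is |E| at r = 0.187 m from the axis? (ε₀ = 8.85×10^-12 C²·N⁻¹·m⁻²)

|E| ≈ 2.49×10^6 N/C

Take a coaxial cylindrical Gaussian surface of radius r = 0.187 m and length L (r > R, full charge per length enclosed).
λ_enc = 2π ∫₀^R ρ₀(r'/R)^1 r' dr' = 2πρ₀R²/3 = 2.593×10^-5 C/m.
Since E is radial and uniform over the curved surface, Φ = E·2πrL = Q_enc/ε₀ = λ_enc L/ε₀.
E = |λ_enc|/(2πε₀r) = (2.593e-5)/(2π·8.85×10^-12·0.187) = 2.49×10^6 N/C.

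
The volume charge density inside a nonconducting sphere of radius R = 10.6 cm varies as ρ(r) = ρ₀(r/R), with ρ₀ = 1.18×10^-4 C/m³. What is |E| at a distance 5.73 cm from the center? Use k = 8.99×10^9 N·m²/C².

|E| = 1.03×10^5 N/C

By spherical symmetry E is radial; choose a Gaussian sphere of radius r = 5.73 cm (r < R).
Q_enc = ∫₀^r ρ(r')·4πr'² dr' = (4πρ₀/R) ∫₀^r r'^3 dr' = 4πρ₀ r^4/(4·R) = 3.77×10^-8 C.
Applying ∮E·dA = Q_enc/ε₀ with Φ = E(4πr²):
E = k|Q_enc|/r² = (8.99×10^9)(3.77×10^-8)/(0.0573)² = 1.03×10^5 N/C.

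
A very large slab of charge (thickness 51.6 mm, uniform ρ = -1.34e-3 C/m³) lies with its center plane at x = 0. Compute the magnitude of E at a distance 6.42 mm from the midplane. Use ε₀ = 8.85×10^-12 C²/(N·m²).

|E| ≈ 9.72×10^5 N/C

By symmetry E is perpendicular to the slab. A Gaussian pillbox from −6.42 mm to +6.42 mm (face area A) lies entirely within the slab.
Q_enc = ρ·(2x)·A and flux = 2EA, so 2EA = 2ρxA/ε₀ ⇒ E = |ρ|x/ε₀.
E = (1.34e-3)(0.00642)/(8.85×10^-12) = 9.72×10^5 N/C.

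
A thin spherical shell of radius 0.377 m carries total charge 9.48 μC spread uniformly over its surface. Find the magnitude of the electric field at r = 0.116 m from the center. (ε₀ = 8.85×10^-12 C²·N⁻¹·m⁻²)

Use a concentric Gaussian sphere at r = 0.116 m (inside the shell, r < 0.377 m).
No charge lies within this surface, so Q_enc = 0 and Gauss's law gives E·4πr² = 0 ⇒ E = 0.

|E| = 0 N/C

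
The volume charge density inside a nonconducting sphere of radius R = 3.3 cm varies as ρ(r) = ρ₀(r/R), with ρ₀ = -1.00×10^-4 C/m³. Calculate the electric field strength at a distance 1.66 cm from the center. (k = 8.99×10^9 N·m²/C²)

E ≈ 2.36e4 V/m

Take a concentric spherical Gaussian surface of radius r = 1.66 cm (r < R).
Integrate the density: Q_enc = 4π ∫₀^r ρ₀(r'/R)^1 r'² dr' = 4πρ₀ r^4/(4·R) = -7.229e-10 C.
Since E is radial and uniform over the Gaussian sphere, Φ = E·4πr² = Q_enc/ε₀.
E = k|Q_enc|/r² = (8.99×10^9)(7.229×10^-10)/(0.0166)² = 2.36×10^4 N/C.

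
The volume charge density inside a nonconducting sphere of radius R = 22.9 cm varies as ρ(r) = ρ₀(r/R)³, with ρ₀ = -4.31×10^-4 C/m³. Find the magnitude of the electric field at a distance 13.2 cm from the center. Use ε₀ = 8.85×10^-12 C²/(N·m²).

E ≈ 2.05×10^5 N/C

By spherical symmetry E is radial; choose a Gaussian sphere of radius r = 13.2 cm (r < R).
Integrate the density: Q_enc = 4π ∫₀^r ρ₀(r'/R)^3 r'² dr' = 4πρ₀ r^6/(6·R³) = -3.976×10^-7 C.
Gauss's law: E·4πr² = Q_enc/ε₀.
E = |Q_enc|/(4πε₀r²) = (3.976×10^-7)/(4π·8.85×10^-12·(0.132)²) = 2.05×10^5 N/C.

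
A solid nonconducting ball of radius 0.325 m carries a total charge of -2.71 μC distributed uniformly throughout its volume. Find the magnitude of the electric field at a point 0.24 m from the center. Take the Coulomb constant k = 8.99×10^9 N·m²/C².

|E| = 1.70e5 N/C

Symmetry ⇒ E = E(r) r̂. Gaussian sphere of radius r = 0.24 m (r < R).
For a uniform sphere the enclosed fraction is (r/R)³, so Q_enc = (-2.71 μC)(0.24/0.325)³ = -1.091e-6 C.
Since E is radial and uniform over the Gaussian sphere, Φ = E·4πr² = Q_enc/ε₀.
E = k|Q_enc|/r² = (8.99×10^9)(1.091×10^-6)/(0.24)² = 1.70e5 N/C.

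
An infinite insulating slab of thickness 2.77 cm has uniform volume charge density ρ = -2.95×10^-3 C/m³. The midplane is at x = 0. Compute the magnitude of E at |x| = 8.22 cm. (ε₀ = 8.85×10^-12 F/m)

E = 4.62e6 V/m

The point |x| = 8.22 cm lies outside the slab (half-thickness 0.01385 m). A symmetric pillbox spanning the full slab encloses Q_enc = ρ·d·A.
Flux = 2EA ⇒ E = |ρ|d/(2ε₀), independent of distance outside.
E = (2.95×10^-3)(0.0277)/(2·8.85×10^-12) = 4.62×10^6 N/C.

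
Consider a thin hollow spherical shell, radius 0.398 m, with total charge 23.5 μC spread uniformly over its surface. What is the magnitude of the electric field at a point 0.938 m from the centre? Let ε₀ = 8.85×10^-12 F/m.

E ≈ 2.40×10^5 V/m

Use a concentric Gaussian sphere at r = 0.938 m (r > 0.398 m).
The entire shell is enclosed: Q_enc = 2.35×10^-5 C.
Applying ∮E·dA = Q_enc/ε₀ with Φ = E(4πr²):
E = |Q_enc|/(4πε₀r²) = (2.35×10^-5)/(4π·8.85×10^-12·(0.938)²) = 2.40×10^5 N/C.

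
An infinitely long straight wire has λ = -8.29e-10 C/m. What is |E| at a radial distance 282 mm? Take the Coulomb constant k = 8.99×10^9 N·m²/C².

|E| = 52.9 N/C

By cylindrical symmetry E is radial; use a coaxial Gaussian cylinder of radius 282 mm and length L.
Q_enc = λL, so λ_enc = -8.29e-10 C/m.
By Gauss's law (flux through the curved wall only), E·2πrL = λ_enc L/ε₀.
E = 2k|λ_enc|/r = 2(8.99×10^9)(8.29×10^-10)/(0.282) = 52.9 N/C.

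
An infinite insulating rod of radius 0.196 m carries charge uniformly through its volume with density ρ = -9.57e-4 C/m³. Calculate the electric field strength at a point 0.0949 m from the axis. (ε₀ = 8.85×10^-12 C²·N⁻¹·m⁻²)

Coaxial Gaussian cylinder, radius r = 0.0949 m, length L (r < R).
Charge inside radius r per length L is ρ·πr²·L, so λ_enc = ρπr² = -2.708×10^-5 C/m.
Since E is radial and uniform over the curved surface, Φ = E·2πrL = Q_enc/ε₀ = λ_enc L/ε₀.
E = |λ_enc|/(2πε₀r) = (2.708×10^-5)/(2π·8.85×10^-12·0.0949) = 5.13×10^6 N/C.

E = 5.13×10^6 N/C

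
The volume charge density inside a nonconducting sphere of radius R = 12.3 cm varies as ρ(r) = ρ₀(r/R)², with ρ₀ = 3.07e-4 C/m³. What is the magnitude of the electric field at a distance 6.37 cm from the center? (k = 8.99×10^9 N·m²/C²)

E ≈ 1.19×10^5 V/m

Symmetry ⇒ E = E(r) r̂. Gaussian sphere of radius r = 6.37 cm (r < R).
Integrate the density: Q_enc = 4π ∫₀^r ρ₀(r'/R)^2 r'² dr' = 4πρ₀ r^5/(5·R²) = 5.349e-8 C.
Gauss's law: E·4πr² = Q_enc/ε₀.
E = k|Q_enc|/r² = (8.99×10^9)(5.349×10^-8)/(0.0637)² = 1.19×10^5 N/C.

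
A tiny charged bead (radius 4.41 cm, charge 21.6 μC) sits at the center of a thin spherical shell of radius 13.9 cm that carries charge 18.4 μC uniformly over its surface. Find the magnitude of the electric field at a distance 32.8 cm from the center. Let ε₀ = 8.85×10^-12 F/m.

By spherical symmetry E is radial; choose a Gaussian sphere of radius r = 32.8 cm (r > 13.9 cm, enclosing both).
Q_enc = (21.6 μC) + (18.4 μC) = 4.00e-5 C.
Applying ∮E·dA = Q_enc/ε₀ with Φ = E(4πr²):
E = |Q_enc|/(4πε₀r²) = (4.00×10^-5)/(4π·8.85×10^-12·(0.328)²) = 3.34e6 N/C.

E ≈ 3.34×10^6 N/C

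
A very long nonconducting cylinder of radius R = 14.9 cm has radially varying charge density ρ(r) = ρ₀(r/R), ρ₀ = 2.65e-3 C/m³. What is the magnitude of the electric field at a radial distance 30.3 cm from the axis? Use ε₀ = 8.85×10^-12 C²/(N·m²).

Coaxial Gaussian cylinder, radius r = 30.3 cm, length L (r > R, full charge per length enclosed).
λ_enc = 2π ∫₀^R ρ₀(r'/R)^1 r' dr' = 2πρ₀R²/3 = 1.232e-4 C/m.
Gauss's law: E·2πrL = λ_enc L/ε₀.
E = |λ_enc|/(2πε₀r) = (1.232e-4)/(2π·8.85×10^-12·0.303) = 7.31×10^6 N/C.

|E| = 7.31×10^6 N/C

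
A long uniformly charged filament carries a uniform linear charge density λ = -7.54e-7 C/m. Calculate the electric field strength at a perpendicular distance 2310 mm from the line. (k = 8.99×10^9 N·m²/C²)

5.87×10^3 V/m

Choose a coaxial cylinder of radius r = 2310 mm (arbitrary length L) as the Gaussian surface.
Q_enc = λL, so λ_enc = -7.54×10^-7 C/m.
Since E is radial and uniform over the curved surface, Φ = E·2πrL = Q_enc/ε₀ = λ_enc L/ε₀.
E = 2k|λ_enc|/r = 2(8.99×10^9)(7.54×10^-7)/(2.31) = 5.87e3 N/C.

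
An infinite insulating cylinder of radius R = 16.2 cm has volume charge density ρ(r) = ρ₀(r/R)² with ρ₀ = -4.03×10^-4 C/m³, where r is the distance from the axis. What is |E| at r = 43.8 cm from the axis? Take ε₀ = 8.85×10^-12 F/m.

Choose a coaxial cylinder of radius r = 43.8 cm (arbitrary length L) as the Gaussian surface (r > R, full charge per length enclosed).
λ_enc = 2π ∫₀^R ρ₀(r'/R)^2 r' dr' = 2πρ₀R²/4 = -1.661e-5 C/m.
Gauss's law: E·2πrL = λ_enc L/ε₀.
E = |λ_enc|/(2πε₀r) = (1.661×10^-5)/(2π·8.85×10^-12·0.438) = 6.82×10^5 N/C.

6.82×10^5 V/m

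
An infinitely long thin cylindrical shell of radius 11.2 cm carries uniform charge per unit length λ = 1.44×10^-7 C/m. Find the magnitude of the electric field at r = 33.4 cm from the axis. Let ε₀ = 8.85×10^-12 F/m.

Take a coaxial cylindrical Gaussian surface of radius r = 33.4 cm and length L (r > 11.2 cm).
The full line charge is enclosed: λ_enc = 1.44×10^-7 C/m.
Gauss's law: E·2πrL = λ_enc L/ε₀.
E = |λ_enc|/(2πε₀r) = (1.44×10^-7)/(2π·8.85×10^-12·0.334) = 7.75e3 N/C.

|E| ≈ 7.75×10^3 N/C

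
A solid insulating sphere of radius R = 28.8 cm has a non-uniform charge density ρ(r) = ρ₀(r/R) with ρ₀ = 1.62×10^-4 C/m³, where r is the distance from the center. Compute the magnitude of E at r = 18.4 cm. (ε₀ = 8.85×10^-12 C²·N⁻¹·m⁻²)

Use a concentric Gaussian sphere at r = 18.4 cm (r < R).
Q_enc = ∫₀^r ρ(r')·4πr'² dr' = (4πρ₀/R) ∫₀^r r'^3 dr' = 4πρ₀ r^4/(4·R) = 2.026×10^-6 C.
Applying ∮E·dA = Q_enc/ε₀ with Φ = E(4πr²):
E = |Q_enc|/(4πε₀r²) = (2.026×10^-6)/(4π·8.85×10^-12·(0.184)²) = 5.38e5 N/C.

E = 5.38×10^5 V/m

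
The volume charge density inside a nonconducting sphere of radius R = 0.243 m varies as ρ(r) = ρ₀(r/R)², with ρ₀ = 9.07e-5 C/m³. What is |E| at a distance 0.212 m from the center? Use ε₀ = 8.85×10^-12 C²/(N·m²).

By spherical symmetry E is radial; choose a Gaussian sphere of radius r = 0.212 m (r < R).
Q_enc = ∫₀^r ρ(r')·4πr'² dr' = (4πρ₀/R²) ∫₀^r r'^4 dr' = 4πρ₀ r^5/(5·R²) = 1.653×10^-6 C.
Since E is radial and uniform over the Gaussian sphere, Φ = E·4πr² = Q_enc/ε₀.
E = |Q_enc|/(4πε₀r²) = (1.653×10^-6)/(4π·8.85×10^-12·(0.212)²) = 3.31e5 N/C.

|E| ≈ 3.31×10^5 N/C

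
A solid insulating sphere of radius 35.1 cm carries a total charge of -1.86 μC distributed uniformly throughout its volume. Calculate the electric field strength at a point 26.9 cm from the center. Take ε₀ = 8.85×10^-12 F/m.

Symmetry ⇒ E = E(r) r̂. Gaussian sphere of radius r = 26.9 cm (r < R).
Only the charge within r is enclosed: Q_enc = Q·(r/R)³ = (-1.86 μC)·(26.9 cm/35.1 cm)³ = -8.372e-7 C.
Applying ∮E·dA = Q_enc/ε₀ with Φ = E(4πr²):
E = |Q_enc|/(4πε₀r²) = (8.372×10^-7)/(4π·8.85×10^-12·(0.269)²) = 1.04×10^5 N/C.

E ≈ 1.04×10^5 N/C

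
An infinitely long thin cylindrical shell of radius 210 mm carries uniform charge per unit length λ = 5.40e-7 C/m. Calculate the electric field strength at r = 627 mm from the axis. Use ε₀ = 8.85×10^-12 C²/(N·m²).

By cylindrical symmetry E is radial; use a coaxial Gaussian cylinder of radius 627 mm and length L (r > 210 mm).
The full line charge is enclosed: λ_enc = 5.40e-7 C/m.
Applying ∮E·dA = Q_enc/ε₀ with the end caps contributing no flux:
E = |λ_enc|/(2πε₀r) = (5.40×10^-7)/(2π·8.85×10^-12·0.627) = 1.55×10^4 N/C.

1.55×10^4 N/C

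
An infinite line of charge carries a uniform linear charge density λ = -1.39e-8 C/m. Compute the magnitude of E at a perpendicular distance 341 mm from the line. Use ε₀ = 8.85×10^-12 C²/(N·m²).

|E| = 733 V/m

By cylindrical symmetry E is radial; use a coaxial Gaussian cylinder of radius 341 mm and length L.
Q_enc = λL, so λ_enc = -1.39e-8 C/m.
By Gauss's law (flux through the curved wall only), E·2πrL = λ_enc L/ε₀.
E = |λ_enc|/(2πε₀r) = (1.39e-8)/(2π·8.85×10^-12·0.341) = 733 N/C.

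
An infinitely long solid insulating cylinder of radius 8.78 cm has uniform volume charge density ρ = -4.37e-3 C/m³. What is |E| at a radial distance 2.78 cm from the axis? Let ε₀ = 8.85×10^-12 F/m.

By cylindrical symmetry E is radial; use a coaxial Gaussian cylinder of radius 2.78 cm and length L (r < R).
Charge inside radius r per length L is ρ·πr²·L, so λ_enc = ρπr² = -1.061e-5 C/m.
Since E is radial and uniform over the curved surface, Φ = E·2πrL = Q_enc/ε₀ = λ_enc L/ε₀.
E = |λ_enc|/(2πε₀r) = (1.061×10^-5)/(2π·8.85×10^-12·0.0278) = 6.86e6 N/C.

E ≈ 6.86e6 N/C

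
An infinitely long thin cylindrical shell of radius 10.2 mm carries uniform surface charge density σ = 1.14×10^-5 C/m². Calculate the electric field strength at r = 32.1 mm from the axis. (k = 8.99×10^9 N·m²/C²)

Coaxial Gaussian cylinder, radius r = 32.1 mm, length L (r > 10.2 mm).
The whole shell is enclosed: λ_enc = σ·2πR = (1.14×10^-5)·2π·(0.0102) = 7.306×10^-7 C/m.
Since E is radial and uniform over the curved surface, Φ = E·2πrL = Q_enc/ε₀ = λ_enc L/ε₀.
E = 2k|λ_enc|/r = 2(8.99×10^9)(7.306×10^-7)/(0.0321) = 4.09e5 N/C.

|E| = 4.09e5 N/C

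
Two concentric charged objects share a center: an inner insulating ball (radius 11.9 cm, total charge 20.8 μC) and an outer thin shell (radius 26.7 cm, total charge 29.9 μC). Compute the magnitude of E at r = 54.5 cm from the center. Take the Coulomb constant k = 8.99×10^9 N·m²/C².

Take a concentric spherical Gaussian surface of radius r = 54.5 cm (r > 26.7 cm, enclosing both).
Q_enc = (20.8 μC) + (29.9 μC) = 5.07e-5 C.
By Gauss's law, ∮E·dA = E·4πr² = Q_enc/ε₀.
E = k|Q_enc|/r² = (8.99×10^9)(5.07e-5)/(0.545)² = 1.53e6 N/C.

|E| ≈ 1.53×10^6 N/C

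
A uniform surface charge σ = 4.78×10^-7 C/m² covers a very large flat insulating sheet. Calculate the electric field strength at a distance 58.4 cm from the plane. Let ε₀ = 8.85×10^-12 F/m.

|E| ≈ 2.70×10^4 N/C

Choose a cylindrical pillbox piercing the sheet, end faces (area A) parallel to it.
Flux Φ = 2EA and Q_enc = σA, so 2EA = σA/ε₀ ⇒ E = |σ|/(2ε₀), independent of distance.
E = |σ|/(2ε₀) = (4.78×10^-7)/(2·8.85×10^-12) = 2.70e4 N/C.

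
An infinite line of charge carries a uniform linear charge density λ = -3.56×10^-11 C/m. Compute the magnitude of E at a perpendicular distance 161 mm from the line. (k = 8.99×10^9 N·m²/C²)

Choose a coaxial cylinder of radius r = 161 mm (arbitrary length L) as the Gaussian surface.
Q_enc = λL, so λ_enc = -3.56×10^-11 C/m.
Since E is radial and uniform over the curved surface, Φ = E·2πrL = Q_enc/ε₀ = λ_enc L/ε₀.
E = 2k|λ_enc|/r = 2(8.99×10^9)(3.56×10^-11)/(0.161) = 3.98 N/C.

E ≈ 3.98 N/C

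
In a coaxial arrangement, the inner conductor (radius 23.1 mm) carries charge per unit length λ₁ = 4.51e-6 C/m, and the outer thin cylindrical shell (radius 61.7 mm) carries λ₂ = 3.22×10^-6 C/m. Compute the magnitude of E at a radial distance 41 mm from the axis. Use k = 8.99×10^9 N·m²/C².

|E| ≈ 1.98e6 V/m

Coaxial Gaussian cylinder, radius r = 41 mm, length L (between the conductors, 23.1 mm < r < 61.7 mm).
Only the inner wire is enclosed; the outer shell contributes nothing inside itself. λ_enc = λ₁ = 4.51e-6 C/m.
Gauss's law: E·2πrL = λ_enc L/ε₀.
E = 2k|λ_enc|/r = 2(8.99×10^9)(4.51×10^-6)/(0.041) = 1.98×10^6 N/C.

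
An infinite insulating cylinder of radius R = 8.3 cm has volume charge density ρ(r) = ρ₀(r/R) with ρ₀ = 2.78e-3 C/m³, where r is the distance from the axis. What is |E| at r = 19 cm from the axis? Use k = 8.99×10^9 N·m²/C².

E ≈ 3.80×10^6 N/C

By cylindrical symmetry E is radial; use a coaxial Gaussian cylinder of radius 19 cm and length L (r > R, full charge per length enclosed).
λ_enc = 2π ∫₀^R ρ₀(r'/R)^1 r' dr' = 2πρ₀R²/3 = 4.011×10^-5 C/m.
By Gauss's law (flux through the curved wall only), E·2πrL = λ_enc L/ε₀.
E = 2k|λ_enc|/r = 2(8.99×10^9)(4.011×10^-5)/(0.19) = 3.80e6 N/C.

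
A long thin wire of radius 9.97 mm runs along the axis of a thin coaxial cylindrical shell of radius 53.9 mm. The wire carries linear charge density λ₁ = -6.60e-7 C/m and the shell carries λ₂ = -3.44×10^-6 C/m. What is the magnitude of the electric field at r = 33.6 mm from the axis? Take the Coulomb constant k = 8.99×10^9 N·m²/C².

|E| = 3.53×10^5 N/C

By cylindrical symmetry E is radial; use a coaxial Gaussian cylinder of radius 33.6 mm and length L (between the conductors, 9.97 mm < r < 53.9 mm).
Only the inner wire is enclosed; the outer shell contributes nothing inside itself. λ_enc = λ₁ = -6.60×10^-7 C/m.
Applying ∮E·dA = Q_enc/ε₀ with the end caps contributing no flux:
E = 2k|λ_enc|/r = 2(8.99×10^9)(6.60×10^-7)/(0.0336) = 3.53×10^5 N/C.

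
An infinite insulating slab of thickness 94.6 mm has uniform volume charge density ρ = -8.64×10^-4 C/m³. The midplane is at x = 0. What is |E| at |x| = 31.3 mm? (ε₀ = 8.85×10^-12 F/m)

By symmetry E is perpendicular to the slab. A Gaussian pillbox from −31.3 mm to +31.3 mm (face area A) lies entirely within the slab.
Q_enc = ρ·(2x)·A and flux = 2EA, so 2EA = 2ρxA/ε₀ ⇒ E = |ρ|x/ε₀.
E = (8.64×10^-4)(0.0313)/(8.85×10^-12) = 3.06×10^6 N/C.

3.06×10^6 N/C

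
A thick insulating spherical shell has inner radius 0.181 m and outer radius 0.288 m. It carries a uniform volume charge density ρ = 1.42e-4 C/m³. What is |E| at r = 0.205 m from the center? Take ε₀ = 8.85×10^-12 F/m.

Symmetry ⇒ E = E(r) r̂. Gaussian sphere of radius r = 0.205 m (within the shell material, 0.181 m < r < 0.288 m).
Enclosed charge is the volume from a to r: Q_enc = (4π/3)ρ(r³ − a³) = 1.597×10^-6 C.
By Gauss's law, ∮E·dA = E·4πr² = Q_enc/ε₀.
E = |Q_enc|/(4πε₀r²) = (1.597e-6)/(4π·8.85×10^-12·(0.205)²) = 3.42e5 N/C.

|E| ≈ 3.42×10^5 N/C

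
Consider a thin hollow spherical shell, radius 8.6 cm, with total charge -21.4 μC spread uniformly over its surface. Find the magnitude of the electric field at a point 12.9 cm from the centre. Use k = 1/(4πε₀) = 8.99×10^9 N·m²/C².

E ≈ 1.16×10^7 V/m

Use a concentric Gaussian sphere at r = 12.9 cm (r > 8.6 cm).
The entire shell is enclosed: Q_enc = -2.14×10^-5 C.
Since E is radial and uniform over the Gaussian sphere, Φ = E·4πr² = Q_enc/ε₀.
E = k|Q_enc|/r² = (8.99×10^9)(2.14e-5)/(0.129)² = 1.16×10^7 N/C.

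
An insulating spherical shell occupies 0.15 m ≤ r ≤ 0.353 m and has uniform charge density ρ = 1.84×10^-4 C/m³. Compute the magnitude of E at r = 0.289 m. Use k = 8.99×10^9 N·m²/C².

|E| ≈ 1.72×10^6 N/C

By spherical symmetry E is radial; choose a Gaussian sphere of radius r = 0.289 m (within the shell material, 0.15 m < r < 0.353 m).
Enclosed charge is the volume from a to r: Q_enc = (4π/3)ρ(r³ − a³) = 1.60×10^-5 C.
Since E is radial and uniform over the Gaussian sphere, Φ = E·4πr² = Q_enc/ε₀.
E = k|Q_enc|/r² = (8.99×10^9)(1.60e-5)/(0.289)² = 1.72×10^6 N/C.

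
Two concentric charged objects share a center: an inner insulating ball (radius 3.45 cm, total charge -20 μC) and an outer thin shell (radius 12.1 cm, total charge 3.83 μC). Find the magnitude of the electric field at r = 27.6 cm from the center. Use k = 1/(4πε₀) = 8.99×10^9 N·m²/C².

By spherical symmetry E is radial; choose a Gaussian sphere of radius r = 27.6 cm (r > 12.1 cm, enclosing both).
Q_enc = (-20 μC) + (3.83 μC) = -1.617e-5 C.
Since E is radial and uniform over the Gaussian sphere, Φ = E·4πr² = Q_enc/ε₀.
E = k|Q_enc|/r² = (8.99×10^9)(1.617×10^-5)/(0.276)² = 1.91×10^6 N/C.

E = 1.91×10^6 V/m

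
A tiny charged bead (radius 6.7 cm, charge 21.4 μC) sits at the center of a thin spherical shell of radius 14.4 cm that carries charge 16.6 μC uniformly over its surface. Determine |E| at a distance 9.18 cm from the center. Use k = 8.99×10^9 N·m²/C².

E = 2.28e7 N/C

Take a concentric spherical Gaussian surface of radius r = 9.18 cm (between the bodies, 6.7 cm < r < 14.4 cm).
Only the inner charge is enclosed; the outer shell contributes nothing inside itself. Q_enc = 21.4 μC = 2.14×10^-5 C.
By Gauss's law, ∮E·dA = E·4πr² = Q_enc/ε₀.
E = k|Q_enc|/r² = (8.99×10^9)(2.14×10^-5)/(0.0918)² = 2.28×10^7 N/C.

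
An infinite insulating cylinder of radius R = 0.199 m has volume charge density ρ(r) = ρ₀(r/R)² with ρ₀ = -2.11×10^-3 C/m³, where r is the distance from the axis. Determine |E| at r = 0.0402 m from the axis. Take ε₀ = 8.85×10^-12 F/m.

Choose a coaxial cylinder of radius r = 0.0402 m (arbitrary length L) as the Gaussian surface (r < R).
λ_enc = ∫₀^r ρ(r')·2πr' dr' = (2πρ₀/R²)·r^4/4 = -2.186e-7 C/m.
By Gauss's law (flux through the curved wall only), E·2πrL = λ_enc L/ε₀.
E = |λ_enc|/(2πε₀r) = (2.186×10^-7)/(2π·8.85×10^-12·0.0402) = 9.78e4 N/C.

9.78e4 N/C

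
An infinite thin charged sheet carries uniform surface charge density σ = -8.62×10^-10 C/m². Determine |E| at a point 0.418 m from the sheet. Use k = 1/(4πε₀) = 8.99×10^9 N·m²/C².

By planar symmetry E is perpendicular to the sheet and uniform; use a Gaussian pillbox with flat faces of area A on each side of the sheet.
Flux Φ = 2EA and Q_enc = σA, so 2EA = σA/ε₀ ⇒ E = |σ|/(2ε₀), independent of distance.
E = 2πk|σ| = 2π(8.99×10^9)(8.62×10^-10) = 48.7 N/C.

E = 48.7 N/C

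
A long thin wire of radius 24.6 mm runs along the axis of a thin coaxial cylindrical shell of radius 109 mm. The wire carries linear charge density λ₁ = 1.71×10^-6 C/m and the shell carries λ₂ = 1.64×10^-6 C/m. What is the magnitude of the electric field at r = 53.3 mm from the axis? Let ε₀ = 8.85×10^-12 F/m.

E ≈ 5.77×10^5 N/C

Choose a coaxial cylinder of radius r = 53.3 mm (arbitrary length L) as the Gaussian surface (between the conductors, 24.6 mm < r < 109 mm).
The shell at 109 mm lies outside the Gaussian surface, so λ_enc = λ₁ = 1.71e-6 C/m.
By Gauss's law (flux through the curved wall only), E·2πrL = λ_enc L/ε₀.
E = |λ_enc|/(2πε₀r) = (1.71×10^-6)/(2π·8.85×10^-12·0.0533) = 5.77×10^5 N/C.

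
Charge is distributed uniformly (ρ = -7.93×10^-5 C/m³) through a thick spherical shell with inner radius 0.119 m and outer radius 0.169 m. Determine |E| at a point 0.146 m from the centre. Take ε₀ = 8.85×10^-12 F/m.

Symmetry ⇒ E = E(r) r̂. Gaussian sphere of radius r = 0.146 m (within the shell material, 0.119 m < r < 0.169 m).
Only the shell between 0.119 m and r is enclosed: Q_enc = ρ·(4π/3)(r³ − a³) = (-7.93×10^-5)·(4π/3)·((0.146)³ − (0.119)³) = -4.74e-7 C.
Applying ∮E·dA = Q_enc/ε₀ with Φ = E(4πr²):
E = |Q_enc|/(4πε₀r²) = (4.74e-7)/(4π·8.85×10^-12·(0.146)²) = 2.00e5 N/C.

E = 2.00e5 N/C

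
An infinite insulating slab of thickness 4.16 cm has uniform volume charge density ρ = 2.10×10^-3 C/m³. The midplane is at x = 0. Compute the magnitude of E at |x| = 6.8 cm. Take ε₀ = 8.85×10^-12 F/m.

E = 4.94e6 N/C

The point |x| = 6.8 cm lies outside the slab (half-thickness 0.0208 m). A symmetric pillbox spanning the full slab encloses Q_enc = ρ·d·A.
Flux = 2EA ⇒ E = |ρ|d/(2ε₀), independent of distance outside.
E = (2.10×10^-3)(0.0416)/(2·8.85×10^-12) = 4.94e6 N/C.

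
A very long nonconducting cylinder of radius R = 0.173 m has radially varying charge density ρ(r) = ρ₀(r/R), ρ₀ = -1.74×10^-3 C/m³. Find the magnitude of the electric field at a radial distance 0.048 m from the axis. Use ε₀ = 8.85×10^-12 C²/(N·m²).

Choose a coaxial cylinder of radius r = 0.048 m (arbitrary length L) as the Gaussian surface (r < R).
λ_enc = ∫₀^r ρ(r')·2πr' dr' = (2πρ₀/R)·r^3/3 = -2.33e-6 C/m.
Since E is radial and uniform over the curved surface, Φ = E·2πrL = Q_enc/ε₀ = λ_enc L/ε₀.
E = |λ_enc|/(2πε₀r) = (2.33×10^-6)/(2π·8.85×10^-12·0.048) = 8.73×10^5 N/C.

E ≈ 8.73e5 N/C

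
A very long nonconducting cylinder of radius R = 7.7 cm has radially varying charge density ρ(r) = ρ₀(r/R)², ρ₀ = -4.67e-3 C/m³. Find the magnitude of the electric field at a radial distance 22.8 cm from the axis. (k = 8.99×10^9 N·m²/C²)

By cylindrical symmetry E is radial; use a coaxial Gaussian cylinder of radius 22.8 cm and length L (r > R, full charge per length enclosed).
λ_enc = 2π ∫₀^R ρ₀(r'/R)^2 r' dr' = 2πρ₀R²/4 = -4.349×10^-5 C/m.
Applying ∮E·dA = Q_enc/ε₀ with the end caps contributing no flux:
E = 2k|λ_enc|/r = 2(8.99×10^9)(4.349e-5)/(0.228) = 3.43e6 N/C.

E = 3.43×10^6 N/C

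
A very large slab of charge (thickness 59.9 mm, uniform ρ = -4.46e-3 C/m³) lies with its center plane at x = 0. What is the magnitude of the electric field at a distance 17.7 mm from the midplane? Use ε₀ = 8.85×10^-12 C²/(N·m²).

E = 8.92×10^6 N/C

By symmetry E is perpendicular to the slab. A Gaussian pillbox from −17.7 mm to +17.7 mm (face area A) lies entirely within the slab.
Q_enc = ρ·(2x)·A and flux = 2EA, so 2EA = 2ρxA/ε₀ ⇒ E = |ρ|x/ε₀.
E = (4.46×10^-3)(0.0177)/(8.85×10^-12) = 8.92×10^6 N/C.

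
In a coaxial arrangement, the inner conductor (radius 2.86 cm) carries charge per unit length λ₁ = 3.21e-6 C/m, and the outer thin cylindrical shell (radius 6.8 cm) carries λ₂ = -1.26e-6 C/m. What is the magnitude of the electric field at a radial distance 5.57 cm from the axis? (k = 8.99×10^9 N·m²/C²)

1.04×10^6 N/C

Take a coaxial cylindrical Gaussian surface of radius r = 5.57 cm and length L (between the conductors, 2.86 cm < r < 6.8 cm).
The shell at 6.8 cm lies outside the Gaussian surface, so λ_enc = λ₁ = 3.21e-6 C/m.
Since E is radial and uniform over the curved surface, Φ = E·2πrL = Q_enc/ε₀ = λ_enc L/ε₀.
E = 2k|λ_enc|/r = 2(8.99×10^9)(3.21×10^-6)/(0.0557) = 1.04×10^6 N/C.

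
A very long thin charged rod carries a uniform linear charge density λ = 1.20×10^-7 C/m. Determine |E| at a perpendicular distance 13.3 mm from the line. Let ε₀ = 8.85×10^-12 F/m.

|E| ≈ 1.62×10^5 N/C

Coaxial Gaussian cylinder, radius r = 13.3 mm, length L.
Q_enc = λL, so λ_enc = 1.20×10^-7 C/m.
Gauss's law: E·2πrL = λ_enc L/ε₀.
E = |λ_enc|/(2πε₀r) = (1.20e-7)/(2π·8.85×10^-12·0.0133) = 1.62e5 N/C.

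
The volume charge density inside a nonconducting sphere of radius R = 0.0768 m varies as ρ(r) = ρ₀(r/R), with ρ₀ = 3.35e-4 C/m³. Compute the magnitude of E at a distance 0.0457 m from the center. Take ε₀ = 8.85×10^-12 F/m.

2.57e5 N/C

Symmetry ⇒ E = E(r) r̂. Gaussian sphere of radius r = 0.0457 m (r < R).
Q_enc = ∫₀^r ρ(r')·4πr'² dr' = (4πρ₀/R) ∫₀^r r'^3 dr' = 4πρ₀ r^4/(4·R) = 5.977×10^-8 C.
By Gauss's law, ∮E·dA = E·4πr² = Q_enc/ε₀.
E = |Q_enc|/(4πε₀r²) = (5.977×10^-8)/(4π·8.85×10^-12·(0.0457)²) = 2.57×10^5 N/C.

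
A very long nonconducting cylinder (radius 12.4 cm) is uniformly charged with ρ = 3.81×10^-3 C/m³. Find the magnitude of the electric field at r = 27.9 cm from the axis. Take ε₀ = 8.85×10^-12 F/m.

|E| = 1.19×10^7 N/C

Take a coaxial cylindrical Gaussian surface of radius r = 27.9 cm and length L (r > 12.4 cm, full cross-section enclosed).
λ_enc = ρ·πR² = (3.81×10^-3)π(0.124)² = 1.84e-4 C/m.
Gauss's law: E·2πrL = λ_enc L/ε₀.
E = |λ_enc|/(2πε₀r) = (1.84×10^-4)/(2π·8.85×10^-12·0.279) = 1.19e7 N/C.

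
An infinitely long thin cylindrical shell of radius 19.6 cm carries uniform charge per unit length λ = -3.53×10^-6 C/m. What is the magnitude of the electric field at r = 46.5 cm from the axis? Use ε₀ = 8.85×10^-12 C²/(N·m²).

1.37×10^5 N/C

Coaxial Gaussian cylinder, radius r = 46.5 cm, length L (r > 19.6 cm).
The full line charge is enclosed: λ_enc = -3.53×10^-6 C/m.
Gauss's law: E·2πrL = λ_enc L/ε₀.
E = |λ_enc|/(2πε₀r) = (3.53×10^-6)/(2π·8.85×10^-12·0.465) = 1.37×10^5 N/C.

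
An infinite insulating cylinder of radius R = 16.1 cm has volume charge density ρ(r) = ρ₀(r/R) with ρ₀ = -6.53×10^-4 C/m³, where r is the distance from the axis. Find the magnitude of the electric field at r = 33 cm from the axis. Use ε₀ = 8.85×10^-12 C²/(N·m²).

|E| ≈ 1.93×10^6 N/C

Take a coaxial cylindrical Gaussian surface of radius r = 33 cm and length L (r > R, full charge per length enclosed).
λ_enc = 2π ∫₀^R ρ₀(r'/R)^1 r' dr' = 2πρ₀R²/3 = -3.545×10^-5 C/m.
Gauss's law: E·2πrL = λ_enc L/ε₀.
E = |λ_enc|/(2πε₀r) = (3.545e-5)/(2π·8.85×10^-12·0.33) = 1.93×10^6 N/C.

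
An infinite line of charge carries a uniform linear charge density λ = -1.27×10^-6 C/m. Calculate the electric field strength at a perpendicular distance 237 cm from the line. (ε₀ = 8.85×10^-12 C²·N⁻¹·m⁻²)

By cylindrical symmetry E is radial; use a coaxial Gaussian cylinder of radius 237 cm and length L.
Q_enc = λL, so λ_enc = -1.27×10^-6 C/m.
Since E is radial and uniform over the curved surface, Φ = E·2πrL = Q_enc/ε₀ = λ_enc L/ε₀.
E = |λ_enc|/(2πε₀r) = (1.27×10^-6)/(2π·8.85×10^-12·2.37) = 9.64×10^3 N/C.

E = 9.64e3 N/C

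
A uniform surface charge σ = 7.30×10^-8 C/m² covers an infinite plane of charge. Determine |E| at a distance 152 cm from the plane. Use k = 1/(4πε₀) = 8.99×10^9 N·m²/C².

By planar symmetry E is perpendicular to the sheet and uniform; use a Gaussian pillbox with flat faces of area A on each side of the sheet.
Only the two end caps contribute flux: Φ = 2EA. With Q_enc = σA, Gauss's law gives E = |σ|/(2ε₀).
E = 2πk|σ| = 2π(8.99×10^9)(7.30×10^-8) = 4.12e3 N/C.

|E| = 4.12e3 N/C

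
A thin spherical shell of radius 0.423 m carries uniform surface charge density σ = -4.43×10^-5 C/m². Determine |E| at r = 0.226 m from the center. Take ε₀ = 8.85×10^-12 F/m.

|E| = 0 N/C

By spherical symmetry E is radial; choose a Gaussian sphere of radius r = 0.226 m (inside the shell, r < 0.423 m).
All the charge is outside the Gaussian surface: Q_enc = 0, hence E = 0 everywhere inside the shell.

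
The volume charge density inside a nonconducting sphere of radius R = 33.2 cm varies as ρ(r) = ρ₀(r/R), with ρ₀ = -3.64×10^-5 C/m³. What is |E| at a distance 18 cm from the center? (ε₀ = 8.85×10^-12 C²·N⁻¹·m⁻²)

|E| ≈ 1.00×10^5 N/C

Take a concentric spherical Gaussian surface of radius r = 18 cm (r < R).
Integrate the density: Q_enc = 4π ∫₀^r ρ₀(r'/R)^1 r'² dr' = 4πρ₀ r^4/(4·R) = -3.616e-7 C.
Applying ∮E·dA = Q_enc/ε₀ with Φ = E(4πr²):
E = |Q_enc|/(4πε₀r²) = (3.616×10^-7)/(4π·8.85×10^-12·(0.18)²) = 1.00×10^5 N/C.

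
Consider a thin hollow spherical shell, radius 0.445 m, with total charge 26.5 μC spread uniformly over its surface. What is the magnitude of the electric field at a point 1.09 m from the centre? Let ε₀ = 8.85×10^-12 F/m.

|E| = 2.01×10^5 V/m

Take a concentric spherical Gaussian surface of radius r = 1.09 m (r > 0.445 m).
The entire shell is enclosed: Q_enc = 2.65e-5 C.
By Gauss's law, ∮E·dA = E·4πr² = Q_enc/ε₀.
E = |Q_enc|/(4πε₀r²) = (2.65×10^-5)/(4π·8.85×10^-12·(1.09)²) = 2.01×10^5 N/C.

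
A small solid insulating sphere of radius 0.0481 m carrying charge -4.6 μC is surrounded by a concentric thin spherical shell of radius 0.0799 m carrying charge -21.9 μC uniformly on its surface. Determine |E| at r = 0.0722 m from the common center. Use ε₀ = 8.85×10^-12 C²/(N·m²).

Symmetry ⇒ E = E(r) r̂. Gaussian sphere of radius r = 0.0722 m (between the bodies, 0.0481 m < r < 0.0799 m).
Only the inner charge is enclosed; the outer shell contributes nothing inside itself. Q_enc = -4.6 μC = -4.60×10^-6 C.
Applying ∮E·dA = Q_enc/ε₀ with Φ = E(4πr²):
E = |Q_enc|/(4πε₀r²) = (4.60e-6)/(4π·8.85×10^-12·(0.0722)²) = 7.93×10^6 N/C.

E ≈ 7.93×10^6 N/C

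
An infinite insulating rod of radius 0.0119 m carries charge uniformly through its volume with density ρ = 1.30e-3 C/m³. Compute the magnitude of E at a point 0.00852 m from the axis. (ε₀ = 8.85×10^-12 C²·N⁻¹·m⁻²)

By cylindrical symmetry E is radial; use a coaxial Gaussian cylinder of radius 0.00852 m and length L (r < R).
Enclosed charge per unit length: λ_enc = ρ·πr² = (1.30×10^-3)π(0.00852)² = 2.965×10^-7 C/m.
Since E is radial and uniform over the curved surface, Φ = E·2πrL = Q_enc/ε₀ = λ_enc L/ε₀.
E = |λ_enc|/(2πε₀r) = (2.965e-7)/(2π·8.85×10^-12·0.00852) = 6.26×10^5 N/C.

E ≈ 6.26×10^5 N/C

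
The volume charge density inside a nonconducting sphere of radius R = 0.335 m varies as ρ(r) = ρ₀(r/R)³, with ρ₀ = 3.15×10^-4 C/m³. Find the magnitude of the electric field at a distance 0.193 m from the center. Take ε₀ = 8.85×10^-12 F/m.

|E| ≈ 2.19×10^5 N/C

Take a concentric spherical Gaussian surface of radius r = 0.193 m (r < R).
Q_enc = ∫₀^r ρ(r')·4πr'² dr' = (4πρ₀/R³) ∫₀^r r'^5 dr' = 4πρ₀ r^6/(6·R³) = 9.069×10^-7 C.
Gauss's law: E·4πr² = Q_enc/ε₀.
E = |Q_enc|/(4πε₀r²) = (9.069e-7)/(4π·8.85×10^-12·(0.193)²) = 2.19×10^5 N/C.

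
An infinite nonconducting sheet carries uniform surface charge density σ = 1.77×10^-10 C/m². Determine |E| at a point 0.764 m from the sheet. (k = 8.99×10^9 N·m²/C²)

E ≈ 10 V/m

The symmetry is planar: E is normal to the sheet and the same magnitude on both sides. Take a pillbox straddling the sheet with end-cap area A.
Flux Φ = 2EA and Q_enc = σA, so 2EA = σA/ε₀ ⇒ E = |σ|/(2ε₀), independent of distance.
E = 2πk|σ| = 2π(8.99×10^9)(1.77×10^-10) = 10 N/C.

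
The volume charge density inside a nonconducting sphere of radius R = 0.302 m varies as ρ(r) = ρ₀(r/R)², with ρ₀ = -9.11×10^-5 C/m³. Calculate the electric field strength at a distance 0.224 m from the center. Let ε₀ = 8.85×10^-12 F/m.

Take a concentric spherical Gaussian surface of radius r = 0.224 m (r < R).
Integrate the density: Q_enc = 4π ∫₀^r ρ₀(r'/R)^2 r'² dr' = 4πρ₀ r^5/(5·R²) = -1.416e-6 C.
Applying ∮E·dA = Q_enc/ε₀ with Φ = E(4πr²):
E = |Q_enc|/(4πε₀r²) = (1.416×10^-6)/(4π·8.85×10^-12·(0.224)²) = 2.54×10^5 N/C.

|E| ≈ 2.54×10^5 V/m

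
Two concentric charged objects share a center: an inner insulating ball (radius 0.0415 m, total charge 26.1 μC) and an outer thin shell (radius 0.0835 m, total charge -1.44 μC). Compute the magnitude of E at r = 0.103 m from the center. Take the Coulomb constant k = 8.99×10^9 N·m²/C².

Take a concentric spherical Gaussian surface of radius r = 0.103 m (r > 0.0835 m, enclosing both).
Q_enc = (26.1 μC) + (-1.44 μC) = 2.466×10^-5 C.
Gauss's law: E·4πr² = Q_enc/ε₀.
E = k|Q_enc|/r² = (8.99×10^9)(2.466×10^-5)/(0.103)² = 2.09e7 N/C.

|E| ≈ 2.09×10^7 N/C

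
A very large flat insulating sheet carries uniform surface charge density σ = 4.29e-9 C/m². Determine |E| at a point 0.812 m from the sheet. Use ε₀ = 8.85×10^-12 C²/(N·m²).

By planar symmetry E is perpendicular to the sheet and uniform; use a Gaussian pillbox with flat faces of area A on each side of the sheet.
Flux Φ = 2EA and Q_enc = σA, so 2EA = σA/ε₀ ⇒ E = |σ|/(2ε₀), independent of distance.
E = |σ|/(2ε₀) = (4.29×10^-9)/(2·8.85×10^-12) = 242 N/C.

242 V/m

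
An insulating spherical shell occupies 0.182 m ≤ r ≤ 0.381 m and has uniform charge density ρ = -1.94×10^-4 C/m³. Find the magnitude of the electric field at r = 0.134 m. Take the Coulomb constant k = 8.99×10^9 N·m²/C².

Take a concentric spherical Gaussian surface of radius r = 0.134 m (r < 0.182 m, inside the empty cavity).
No charge is enclosed, so by Gauss's law E·4πr² = 0 ⇒ E = 0.

E = 0 (no enclosed charge)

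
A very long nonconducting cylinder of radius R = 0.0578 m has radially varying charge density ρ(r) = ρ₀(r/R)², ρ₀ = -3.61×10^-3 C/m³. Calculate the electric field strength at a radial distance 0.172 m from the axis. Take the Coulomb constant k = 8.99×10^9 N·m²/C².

Coaxial Gaussian cylinder, radius r = 0.172 m, length L (r > R, full charge per length enclosed).
λ_enc = 2π ∫₀^R ρ₀(r'/R)^2 r' dr' = 2πρ₀R²/4 = -1.894×10^-5 C/m.
By Gauss's law (flux through the curved wall only), E·2πrL = λ_enc L/ε₀.
E = 2k|λ_enc|/r = 2(8.99×10^9)(1.894×10^-5)/(0.172) = 1.98e6 N/C.

E ≈ 1.98×10^6 N/C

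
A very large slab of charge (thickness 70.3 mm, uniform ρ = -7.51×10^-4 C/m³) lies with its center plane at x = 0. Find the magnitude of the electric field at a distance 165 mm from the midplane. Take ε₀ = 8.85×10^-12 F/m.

E ≈ 2.98×10^6 N/C

The point |x| = 165 mm lies outside the slab (half-thickness 0.03515 m). A symmetric pillbox spanning the full slab encloses Q_enc = ρ·d·A.
Flux = 2EA ⇒ E = |ρ|d/(2ε₀), independent of distance outside.
E = (7.51e-4)(0.0703)/(2·8.85×10^-12) = 2.98×10^6 N/C.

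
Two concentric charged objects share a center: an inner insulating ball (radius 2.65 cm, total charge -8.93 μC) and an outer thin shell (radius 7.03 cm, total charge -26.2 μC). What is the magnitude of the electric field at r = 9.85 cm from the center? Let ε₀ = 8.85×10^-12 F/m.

|E| ≈ 3.26×10^7 V/m

Use a concentric Gaussian sphere at r = 9.85 cm (r > 7.03 cm, enclosing both).
Q_enc = (-8.93 μC) + (-26.2 μC) = -3.513×10^-5 C.
Applying ∮E·dA = Q_enc/ε₀ with Φ = E(4πr²):
E = |Q_enc|/(4πε₀r²) = (3.513×10^-5)/(4π·8.85×10^-12·(0.0985)²) = 3.26×10^7 N/C.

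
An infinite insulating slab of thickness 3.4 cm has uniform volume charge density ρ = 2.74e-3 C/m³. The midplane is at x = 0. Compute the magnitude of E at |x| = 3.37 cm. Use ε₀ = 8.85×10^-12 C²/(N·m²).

The point |x| = 3.37 cm lies outside the slab (half-thickness 0.017 m). A symmetric pillbox spanning the full slab encloses Q_enc = ρ·d·A.
Flux = 2EA ⇒ E = |ρ|d/(2ε₀), independent of distance outside.
E = (2.74×10^-3)(0.034)/(2·8.85×10^-12) = 5.26e6 N/C.

|E| ≈ 5.26e6 N/C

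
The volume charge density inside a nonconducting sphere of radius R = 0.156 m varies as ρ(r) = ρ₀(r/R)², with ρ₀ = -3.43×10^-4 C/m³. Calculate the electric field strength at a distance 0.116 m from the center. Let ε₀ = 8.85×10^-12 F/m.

Symmetry ⇒ E = E(r) r̂. Gaussian sphere of radius r = 0.116 m (r < R).
Q_enc = ∫₀^r ρ(r')·4πr'² dr' = (4πρ₀/R²) ∫₀^r r'^4 dr' = 4πρ₀ r^5/(5·R²) = -7.44×10^-7 C.
Since E is radial and uniform over the Gaussian sphere, Φ = E·4πr² = Q_enc/ε₀.
E = |Q_enc|/(4πε₀r²) = (7.44×10^-7)/(4π·8.85×10^-12·(0.116)²) = 4.97e5 N/C.

|E| ≈ 4.97×10^5 V/m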